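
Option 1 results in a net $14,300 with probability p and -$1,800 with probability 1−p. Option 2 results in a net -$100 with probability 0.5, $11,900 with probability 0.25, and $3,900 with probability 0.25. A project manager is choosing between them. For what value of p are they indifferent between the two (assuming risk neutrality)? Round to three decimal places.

EV(Option 2) = 0.5 × (-100) + 0.25 × 11900 + 0.25 × 3900 = -50 + 2975 + 975 = 3900
p·14300 + (1−p)·(-1800) = 3900
16100p − 1800 = 3900
p = (3900 + 1800) / 16100

p = 0.354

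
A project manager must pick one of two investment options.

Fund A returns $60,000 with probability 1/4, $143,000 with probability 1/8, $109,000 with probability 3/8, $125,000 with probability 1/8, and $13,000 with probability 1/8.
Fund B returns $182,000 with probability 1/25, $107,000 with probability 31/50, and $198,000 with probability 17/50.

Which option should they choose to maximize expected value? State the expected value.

Fund B ($140,940)

Fund A = 1/4 × 60000 + 1/8 × 143000 + 3/8 × 109000 + 1/8 × 125000 + 1/8 × 13000 = 15000 + 17875 + 40875 + 15625 + 1625 = 91000
Fund B = 1/25 × 182000 + 31/50 × 107000 + 17/50 × 198000 = 7280 + 66340 + 67320 = 140940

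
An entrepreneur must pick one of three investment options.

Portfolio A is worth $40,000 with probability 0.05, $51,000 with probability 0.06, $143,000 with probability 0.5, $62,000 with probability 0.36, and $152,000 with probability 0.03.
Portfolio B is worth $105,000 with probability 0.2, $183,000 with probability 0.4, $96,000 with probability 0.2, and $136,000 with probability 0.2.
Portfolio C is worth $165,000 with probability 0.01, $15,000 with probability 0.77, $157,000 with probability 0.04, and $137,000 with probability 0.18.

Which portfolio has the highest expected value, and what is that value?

Portfolio B ($140,600)

Portfolio A = 0.05 × 40000 + 0.06 × 51000 + 0.5 × 143000 + 0.36 × 62000 + 0.03 × 152000 = 2000 + 3060 + 71500 + 22320 + 4560 = 103440
Portfolio B = 0.2 × 105000 + 0.4 × 183000 + 0.2 × 96000 + 0.2 × 136000 = 21000 + 73200 + 19200 + 27200 = 140600
Portfolio C = 0.01 × 165000 + 0.77 × 15000 + 0.04 × 157000 + 0.18 × 137000 = 1650 + 11550 + 6280 + 24660 = 44140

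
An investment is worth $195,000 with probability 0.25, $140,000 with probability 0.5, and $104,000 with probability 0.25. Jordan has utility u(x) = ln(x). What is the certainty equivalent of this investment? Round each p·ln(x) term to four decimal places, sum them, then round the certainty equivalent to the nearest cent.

$141,195.40

E[u] = 0.25·ln(195000) + 0.5·ln(140000) + 0.25·ln(104000) = 3.0452 + 5.9247 + 2.8880 = 11.8579
CE = e^11.8579 ≈ 141195.40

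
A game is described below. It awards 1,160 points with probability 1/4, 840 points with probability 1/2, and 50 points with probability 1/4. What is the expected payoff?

722.5 points

EV = 1/4 × 1160 + 1/2 × 840 + 1/4 × 50 = 290 + 420 + 12.5 = 722.5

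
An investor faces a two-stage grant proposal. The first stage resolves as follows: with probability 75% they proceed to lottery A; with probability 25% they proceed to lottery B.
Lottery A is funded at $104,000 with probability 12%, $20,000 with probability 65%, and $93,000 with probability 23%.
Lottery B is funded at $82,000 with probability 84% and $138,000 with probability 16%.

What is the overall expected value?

EV(A) = 0.12 × 104000 + 0.65 × 20000 + 0.23 × 93000 = 12480 + 13000 + 21390 = 46870
EV(B) = 0.84 × 82000 + 0.16 × 138000 = 68880 + 22080 = 90960
Overall = 0.75 × 46870 + 0.25 × 90960 = 35152.5 + 22740 = 57892.5

$57,892.50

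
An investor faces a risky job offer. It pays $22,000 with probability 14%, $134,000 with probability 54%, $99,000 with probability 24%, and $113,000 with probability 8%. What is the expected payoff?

$108,240

EV = 0.14 × 22000 + 0.54 × 134000 + 0.24 × 99000 + 0.08 × 113000 = 3080 + 72360 + 23760 + 9040 = 108240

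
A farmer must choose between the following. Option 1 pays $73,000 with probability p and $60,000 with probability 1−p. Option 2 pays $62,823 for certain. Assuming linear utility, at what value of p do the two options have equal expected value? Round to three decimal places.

p = 0.217

p·73000 + (1−p)·60000 = 62823
13000p + 60000 = 62823
p = (62823 − 60000) / 13000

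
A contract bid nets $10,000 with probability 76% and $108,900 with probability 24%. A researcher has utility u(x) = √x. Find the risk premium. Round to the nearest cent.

$9,648.96

E[u] = 0.76·√10000 + 0.24·√108900 = 0.76·100 + 0.24·330 = 155.2
CE = (155.2)² = 24087.04
Risk premium = EV − CE = 33736 − 24087.04 = 9648.96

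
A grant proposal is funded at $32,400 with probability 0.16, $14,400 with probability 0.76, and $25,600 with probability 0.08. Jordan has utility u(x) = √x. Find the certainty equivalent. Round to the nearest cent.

E[u] = 0.16·√32400 + 0.76·√14400 + 0.08·√25600 = 0.16·180 + 0.76·120 + 0.08·160 = 132.8
CE = (132.8)² = 17635.84

$17,635.84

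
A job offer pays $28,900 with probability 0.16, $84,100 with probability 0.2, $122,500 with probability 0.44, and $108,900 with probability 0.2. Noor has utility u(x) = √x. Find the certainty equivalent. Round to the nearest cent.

E[u] = 0.16·√28900 + 0.2·√84100 + 0.44·√122500 + 0.2·√108900 = 0.16·170 + 0.2·290 + 0.44·350 + 0.2·330 = 305.2
CE = (305.2)² = 93147.04

$93,147.04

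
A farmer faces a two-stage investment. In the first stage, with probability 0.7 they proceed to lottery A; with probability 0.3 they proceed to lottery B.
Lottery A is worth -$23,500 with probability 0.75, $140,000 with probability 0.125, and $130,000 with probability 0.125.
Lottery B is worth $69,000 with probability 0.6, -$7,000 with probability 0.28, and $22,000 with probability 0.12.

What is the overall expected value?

$23,911.50

EV(A) = 0.75 × (-23500) + 0.125 × 140000 + 0.125 × 130000 = -17625 + 17500 + 16250 = 16125
EV(B) = 0.6 × 69000 + 0.28 × (-7000) + 0.12 × 22000 = 41400 − 1960 + 2640 = 42080
Overall = 0.7 × 16125 + 0.3 × 42080 = 11287.5 + 12624 = 23911.5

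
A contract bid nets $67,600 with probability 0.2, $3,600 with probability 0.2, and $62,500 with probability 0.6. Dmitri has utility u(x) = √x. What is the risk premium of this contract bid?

$5,944

E[u] = 0.2·√67600 + 0.2·√3600 + 0.6·√62500 = 0.2·260 + 0.2·60 + 0.6·250 = 214
CE = (214)² = 45796
Risk premium = EV − CE = 51740 − 45796 = 5944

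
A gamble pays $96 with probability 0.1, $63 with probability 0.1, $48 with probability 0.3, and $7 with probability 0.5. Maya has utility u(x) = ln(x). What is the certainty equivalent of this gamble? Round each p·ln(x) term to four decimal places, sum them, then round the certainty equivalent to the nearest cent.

$20.19

E[u] = 0.1·ln(96) + 0.1·ln(63) + 0.3·ln(48) + 0.5·ln(7) = 0.4564 + 0.4143 + 1.1614 + 0.9730 = 3.0051
CE = e^3.0051 ≈ 20.19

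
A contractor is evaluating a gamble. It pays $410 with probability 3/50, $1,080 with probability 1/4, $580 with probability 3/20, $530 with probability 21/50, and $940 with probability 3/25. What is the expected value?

$717

EV = 3/50 × 410 + 1/4 × 1080 + 3/20 × 580 + 21/50 × 530 + 3/25 × 940 = 24.6 + 270 + 87 + 222.6 + 112.8 = 717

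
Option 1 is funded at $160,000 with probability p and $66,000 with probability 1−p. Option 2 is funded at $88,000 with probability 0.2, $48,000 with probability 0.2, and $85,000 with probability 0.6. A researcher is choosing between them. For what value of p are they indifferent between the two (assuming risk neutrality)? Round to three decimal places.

p = 0.130

EV(Option 2) = 0.2 × 88000 + 0.2 × 48000 + 0.6 × 85000 = 17600 + 9600 + 51000 = 78200
p·160000 + (1−p)·66000 = 78200
94000p + 66000 = 78200
p = (78200 − 66000) / 94000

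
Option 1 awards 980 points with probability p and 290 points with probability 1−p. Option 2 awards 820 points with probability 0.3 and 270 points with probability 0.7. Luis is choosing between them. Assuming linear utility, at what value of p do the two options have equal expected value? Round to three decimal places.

p = 0.210

EV(Option 2) = 0.3 × 820 + 0.7 × 270 = 246 + 189 = 435
p·980 + (1−p)·290 = 435
690p + 290 = 435
p = (435 − 290) / 690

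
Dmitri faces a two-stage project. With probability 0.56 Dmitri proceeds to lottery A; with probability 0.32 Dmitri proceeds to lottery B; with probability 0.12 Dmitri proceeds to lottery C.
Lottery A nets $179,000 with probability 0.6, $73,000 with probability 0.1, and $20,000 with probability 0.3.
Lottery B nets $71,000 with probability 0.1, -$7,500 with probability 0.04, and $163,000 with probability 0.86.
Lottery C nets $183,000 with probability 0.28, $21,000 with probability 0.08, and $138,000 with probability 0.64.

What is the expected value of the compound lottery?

EV(A) = 0.6 × 179000 + 0.1 × 73000 + 0.3 × 20000 = 107400 + 7300 + 6000 = 120700
EV(B) = 0.1 × 71000 + 0.04 × (-7500) + 0.86 × 163000 = 7100 − 300 + 140180 = 146980
EV(C) = 0.28 × 183000 + 0.08 × 21000 + 0.64 × 138000 = 51240 + 1680 + 88320 = 141240
Overall = 0.56 × 120700 + 0.32 × 146980 + 0.12 × 141240 = 67592 + 47033.6 + 16948.8 = 131574.4

$131,574.40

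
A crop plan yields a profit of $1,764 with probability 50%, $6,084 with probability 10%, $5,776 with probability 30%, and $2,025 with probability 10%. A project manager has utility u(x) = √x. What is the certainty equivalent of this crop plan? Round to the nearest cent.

$3,147.21

E[u] = 0.5·√1764 + 0.1·√6084 + 0.3·√5776 + 0.1·√2025 = 0.5·42 + 0.1·78 + 0.3·76 + 0.1·45 = 56.1
CE = (56.1)² = 3147.21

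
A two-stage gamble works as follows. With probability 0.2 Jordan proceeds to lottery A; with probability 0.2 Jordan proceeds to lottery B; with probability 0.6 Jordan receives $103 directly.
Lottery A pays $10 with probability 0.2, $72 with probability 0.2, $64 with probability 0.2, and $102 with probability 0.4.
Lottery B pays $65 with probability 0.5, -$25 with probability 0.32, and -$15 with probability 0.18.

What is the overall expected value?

$80.16

EV(A) = 0.2 × 10 + 0.2 × 72 + 0.2 × 64 + 0.4 × 102 = 2 + 14.4 + 12.8 + 40.8 = 70
EV(B) = 0.5 × 65 + 0.32 × (-25) + 0.18 × (-15) = 32.5 − 8 − 2.7 = 21.8
Branch C: 103 (certain)
Overall = 0.2 × 70 + 0.2 × 21.8 + 0.6 × 103 = 14 + 4.36 + 61.8 = 80.16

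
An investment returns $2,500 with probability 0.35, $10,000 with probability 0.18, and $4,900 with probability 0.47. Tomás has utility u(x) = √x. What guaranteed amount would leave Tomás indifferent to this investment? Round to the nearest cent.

E[u] = 0.35·√2500 + 0.18·√10000 + 0.47·√4900 = 0.35·50 + 0.18·100 + 0.47·70 = 68.4
CE = (68.4)² = 4678.56

$4,678.56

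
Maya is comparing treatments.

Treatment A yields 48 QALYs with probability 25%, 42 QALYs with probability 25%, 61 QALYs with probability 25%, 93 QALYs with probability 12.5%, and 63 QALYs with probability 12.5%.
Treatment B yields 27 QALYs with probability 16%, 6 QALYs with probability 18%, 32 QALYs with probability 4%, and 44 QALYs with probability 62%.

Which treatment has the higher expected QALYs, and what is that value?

Treatment A (57.25 QALYs)

Treatment A = 0.25 × 48 + 0.25 × 42 + 0.25 × 61 + 0.125 × 93 + 0.125 × 63 = 12 + 10.5 + 15.25 + 11.625 + 7.875 = 57.25
Treatment B = 0.16 × 27 + 0.18 × 6 + 0.04 × 32 + 0.62 × 44 = 4.32 + 1.08 + 1.28 + 27.28 = 33.96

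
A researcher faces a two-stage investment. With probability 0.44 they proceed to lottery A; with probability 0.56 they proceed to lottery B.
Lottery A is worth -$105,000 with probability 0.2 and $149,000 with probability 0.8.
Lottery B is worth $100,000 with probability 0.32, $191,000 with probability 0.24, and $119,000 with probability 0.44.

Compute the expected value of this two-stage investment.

$116,120

EV(A) = 0.2 × (-105000) + 0.8 × 149000 = -21000 + 119200 = 98200
EV(B) = 0.32 × 100000 + 0.24 × 191000 + 0.44 × 119000 = 32000 + 45840 + 52360 = 130200
Overall = 0.44 × 98200 + 0.56 × 130200 = 43208 + 72912 = 116120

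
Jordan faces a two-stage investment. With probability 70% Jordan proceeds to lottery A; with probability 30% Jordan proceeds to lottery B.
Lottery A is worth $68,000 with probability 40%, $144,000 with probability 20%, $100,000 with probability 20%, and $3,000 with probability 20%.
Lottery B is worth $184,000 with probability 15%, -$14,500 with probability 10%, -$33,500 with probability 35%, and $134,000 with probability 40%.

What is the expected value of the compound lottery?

$74,027.50

EV(A) = 0.4 × 68000 + 0.2 × 144000 + 0.2 × 100000 + 0.2 × 3000 = 27200 + 28800 + 20000 + 600 = 76600
EV(B) = 0.15 × 184000 + 0.1 × (-14500) + 0.35 × (-33500) + 0.4 × 134000 = 27600 − 1450 − 11725 + 53600 = 68025
Overall = 0.7 × 76600 + 0.3 × 68025 = 53620 + 20407.5 = 74027.5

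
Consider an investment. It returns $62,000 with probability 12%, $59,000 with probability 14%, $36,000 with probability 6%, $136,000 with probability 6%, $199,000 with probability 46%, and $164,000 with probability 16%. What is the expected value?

EV = 0.12 × 62000 + 0.14 × 59000 + 0.06 × 36000 + 0.06 × 136000 + 0.46 × 199000 + 0.16 × 164000 = 7440 + 8260 + 2160 + 8160 + 91540 + 26240 = 143800

$143,800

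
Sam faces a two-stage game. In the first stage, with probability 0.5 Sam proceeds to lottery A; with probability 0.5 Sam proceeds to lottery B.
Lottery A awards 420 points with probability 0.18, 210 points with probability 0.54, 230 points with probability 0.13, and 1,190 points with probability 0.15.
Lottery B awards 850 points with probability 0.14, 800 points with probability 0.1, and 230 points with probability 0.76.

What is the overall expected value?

385.6 points

EV(A) = 0.18 × 420 + 0.54 × 210 + 0.13 × 230 + 0.15 × 1190 = 75.6 + 113.4 + 29.9 + 178.5 = 397.4
EV(B) = 0.14 × 850 + 0.1 × 800 + 0.76 × 230 = 119 + 80 + 174.8 = 373.8
Overall = 0.5 × 397.4 + 0.5 × 373.8 = 198.7 + 186.9 = 385.6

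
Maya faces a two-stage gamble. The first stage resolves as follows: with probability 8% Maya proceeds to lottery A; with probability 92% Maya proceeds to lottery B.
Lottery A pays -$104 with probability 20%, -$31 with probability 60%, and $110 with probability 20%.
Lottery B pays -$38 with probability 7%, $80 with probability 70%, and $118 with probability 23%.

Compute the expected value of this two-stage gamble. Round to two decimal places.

$72.65

EV(A) = 0.2 × (-104) + 0.6 × (-31) + 0.2 × 110 = -20.8 − 18.6 + 22 = -17.4
EV(B) = 0.07 × (-38) + 0.7 × 80 + 0.23 × 118 = -2.66 + 56 + 27.14 = 80.48
Overall = 0.08 × (-17.4) + 0.92 × 80.48 = -1.392 + 74.0416 = 72.6496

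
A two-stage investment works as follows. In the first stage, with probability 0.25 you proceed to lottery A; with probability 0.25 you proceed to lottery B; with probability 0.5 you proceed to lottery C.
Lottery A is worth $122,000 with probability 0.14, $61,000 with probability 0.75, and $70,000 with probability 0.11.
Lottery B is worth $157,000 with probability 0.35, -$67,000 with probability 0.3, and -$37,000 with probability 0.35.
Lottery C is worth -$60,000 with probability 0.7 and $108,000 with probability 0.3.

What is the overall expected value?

EV(A) = 0.14 × 122000 + 0.75 × 61000 + 0.11 × 70000 = 17080 + 45750 + 7700 = 70530
EV(B) = 0.35 × 157000 + 0.3 × (-67000) + 0.35 × (-37000) = 54950 − 20100 − 12950 = 21900
EV(C) = 0.7 × (-60000) + 0.3 × 108000 = -42000 + 32400 = -9600
Overall = 0.25 × 70530 + 0.25 × 21900 + 0.5 × (-9600) = 17632.5 + 5475 − 4800 = 18307.5

$18,307.50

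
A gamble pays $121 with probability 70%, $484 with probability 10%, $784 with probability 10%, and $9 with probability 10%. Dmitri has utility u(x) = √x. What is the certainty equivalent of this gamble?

$169

E[u] = 0.7·√121 + 0.1·√484 + 0.1·√784 + 0.1·√9 = 0.7·11 + 0.1·22 + 0.1·28 + 0.1·3 = 13
CE = (13)² = 169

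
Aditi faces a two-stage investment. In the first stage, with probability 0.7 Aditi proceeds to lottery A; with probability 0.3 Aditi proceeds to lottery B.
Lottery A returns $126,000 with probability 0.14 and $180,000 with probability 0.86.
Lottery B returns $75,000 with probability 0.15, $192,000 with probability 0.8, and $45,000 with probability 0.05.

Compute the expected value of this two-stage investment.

$170,838

EV(A) = 0.14 × 126000 + 0.86 × 180000 = 17640 + 154800 = 172440
EV(B) = 0.15 × 75000 + 0.8 × 192000 + 0.05 × 45000 = 11250 + 153600 + 2250 = 167100
Overall = 0.7 × 172440 + 0.3 × 167100 = 120708 + 50130 = 170838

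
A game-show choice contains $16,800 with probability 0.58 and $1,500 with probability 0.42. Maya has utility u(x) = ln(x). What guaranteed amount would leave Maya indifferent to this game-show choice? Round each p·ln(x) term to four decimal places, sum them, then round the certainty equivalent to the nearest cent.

$6,090.59

E[u] = 0.58·ln(16800) + 0.42·ln(1500) = 5.6429 + 3.0716 = 8.7145
CE = e^8.7145 ≈ 6090.59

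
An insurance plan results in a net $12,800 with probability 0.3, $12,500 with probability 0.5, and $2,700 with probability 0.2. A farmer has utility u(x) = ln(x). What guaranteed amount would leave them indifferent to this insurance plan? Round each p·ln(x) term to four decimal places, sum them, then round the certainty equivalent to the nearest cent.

$9,265.93

E[u] = 0.3·ln(12800) + 0.5·ln(12500) + 0.2·ln(2700) = 2.8372 + 4.7167 + 1.5802 = 9.1341
CE = e^9.1341 ≈ 9265.93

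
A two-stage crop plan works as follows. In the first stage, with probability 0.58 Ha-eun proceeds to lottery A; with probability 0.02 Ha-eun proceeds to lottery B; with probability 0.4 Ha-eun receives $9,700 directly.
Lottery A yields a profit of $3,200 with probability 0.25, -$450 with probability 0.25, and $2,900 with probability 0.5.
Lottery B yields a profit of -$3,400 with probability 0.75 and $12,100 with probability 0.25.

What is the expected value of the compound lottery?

$5,129.25

EV(A) = 0.25 × 3200 + 0.25 × (-450) + 0.5 × 2900 = 800 − 112.5 + 1450 = 2137.5
EV(B) = 0.75 × (-3400) + 0.25 × 12100 = -2550 + 3025 = 475
Branch C: 9700 (certain)
Overall = 0.58 × 2137.5 + 0.02 × 475 + 0.4 × 9700 = 1239.75 + 9.5 + 3880 = 5129.25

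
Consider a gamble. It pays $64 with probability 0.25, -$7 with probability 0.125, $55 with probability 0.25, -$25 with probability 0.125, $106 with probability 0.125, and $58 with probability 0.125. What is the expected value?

$46.25

EV = 0.25 × 64 + 0.125 × (-7) + 0.25 × 55 + 0.125 × (-25) + 0.125 × 106 + 0.125 × 58 = 16 − 0.875 + 13.75 − 3.125 + 13.25 + 7.25 = 46.25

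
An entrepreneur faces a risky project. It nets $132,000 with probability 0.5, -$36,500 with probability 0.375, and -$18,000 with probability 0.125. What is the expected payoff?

EV = 0.5 × 132000 + 0.375 × (-36500) + 0.125 × (-18000) = 66000 − 13687.5 − 2250 = 50062.5

$50,062.50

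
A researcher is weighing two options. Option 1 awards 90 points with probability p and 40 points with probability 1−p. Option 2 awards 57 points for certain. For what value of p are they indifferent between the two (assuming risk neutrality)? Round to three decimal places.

p = 0.340

p·90 + (1−p)·40 = 57
50p + 40 = 57
p = (57 − 40) / 50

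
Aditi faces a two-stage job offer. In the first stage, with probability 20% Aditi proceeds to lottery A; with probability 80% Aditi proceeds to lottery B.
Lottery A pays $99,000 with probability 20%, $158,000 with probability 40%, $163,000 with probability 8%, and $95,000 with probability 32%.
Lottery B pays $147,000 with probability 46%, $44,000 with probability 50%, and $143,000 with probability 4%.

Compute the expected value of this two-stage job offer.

EV(A) = 0.2 × 99000 + 0.4 × 158000 + 0.08 × 163000 + 0.32 × 95000 = 19800 + 63200 + 13040 + 30400 = 126440
EV(B) = 0.46 × 147000 + 0.5 × 44000 + 0.04 × 143000 = 67620 + 22000 + 5720 = 95340
Overall = 0.2 × 126440 + 0.8 × 95340 = 25288 + 76272 = 101560

$101,560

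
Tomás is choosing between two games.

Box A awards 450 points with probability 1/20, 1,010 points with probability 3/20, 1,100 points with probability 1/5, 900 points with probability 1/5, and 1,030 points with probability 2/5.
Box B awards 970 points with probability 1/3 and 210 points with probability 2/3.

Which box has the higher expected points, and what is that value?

Box A = 1/20 × 450 + 3/20 × 1010 + 1/5 × 1100 + 1/5 × 900 + 2/5 × 1030 = 22.5 + 151.5 + 220 + 180 + 412 = 986
Box B = 1/3 × 970 + 2/3 × 210 = 323.3333 + 140 = 463.3333

Box A (986 points)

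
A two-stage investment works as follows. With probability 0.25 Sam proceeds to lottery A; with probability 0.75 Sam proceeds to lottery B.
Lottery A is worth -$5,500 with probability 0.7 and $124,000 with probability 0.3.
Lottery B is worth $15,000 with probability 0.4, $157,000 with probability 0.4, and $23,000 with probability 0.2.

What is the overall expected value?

EV(A) = 0.7 × (-5500) + 0.3 × 124000 = -3850 + 37200 = 33350
EV(B) = 0.4 × 15000 + 0.4 × 157000 + 0.2 × 23000 = 6000 + 62800 + 4600 = 73400
Overall = 0.25 × 33350 + 0.75 × 73400 = 8337.5 + 55050 = 63387.5

$63,387.50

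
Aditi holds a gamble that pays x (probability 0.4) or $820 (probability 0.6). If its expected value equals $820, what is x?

x = $820

0.4·x + 0.6·820 = 820
0.4·x = 820 − 492 = 328
x = 328 / 0.4 = 820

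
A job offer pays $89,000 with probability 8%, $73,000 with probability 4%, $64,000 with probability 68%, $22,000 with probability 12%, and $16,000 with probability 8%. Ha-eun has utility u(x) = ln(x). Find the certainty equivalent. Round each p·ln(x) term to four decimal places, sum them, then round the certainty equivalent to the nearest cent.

$52,010.45

E[u] = 0.08·ln(89000) + 0.04·ln(73000) + 0.68·ln(64000) + 0.12·ln(22000) + 0.08·ln(16000) = 0.9117 + 0.4479 + 7.5253 + 1.1999 + 0.7744 = 10.8592
CE = e^10.8592 ≈ 52010.45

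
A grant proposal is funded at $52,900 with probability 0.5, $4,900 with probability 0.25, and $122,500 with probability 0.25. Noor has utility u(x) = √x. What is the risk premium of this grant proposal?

$9,900

E[u] = 0.5·√52900 + 0.25·√4900 + 0.25·√122500 = 0.5·230 + 0.25·70 + 0.25·350 = 220
CE = (220)² = 48400
Risk premium = EV − CE = 58300 − 48400 = 9900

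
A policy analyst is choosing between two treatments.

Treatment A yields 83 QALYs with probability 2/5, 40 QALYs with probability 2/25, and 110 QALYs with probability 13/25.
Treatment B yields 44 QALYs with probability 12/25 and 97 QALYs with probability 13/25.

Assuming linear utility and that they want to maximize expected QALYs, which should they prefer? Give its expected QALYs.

Treatment A = 2/5 × 83 + 2/25 × 40 + 13/25 × 110 = 33.2 + 3.2 + 57.2 = 93.6
Treatment B = 12/25 × 44 + 13/25 × 97 = 21.12 + 50.44 = 71.56

Treatment A (93.6 QALYs)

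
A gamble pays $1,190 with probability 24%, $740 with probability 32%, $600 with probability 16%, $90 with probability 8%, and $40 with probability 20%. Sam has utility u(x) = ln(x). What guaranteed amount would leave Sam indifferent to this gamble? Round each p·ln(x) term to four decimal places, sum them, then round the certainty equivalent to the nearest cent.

E[u] = 0.24·ln(1190) + 0.32·ln(740) + 0.16·ln(600) + 0.08·ln(90) + 0.2·ln(40) = 1.6996 + 2.1141 + 1.0235 + 0.3600 + 0.7378 = 5.9350
CE = e^5.9350 ≈ 378.04

$378.04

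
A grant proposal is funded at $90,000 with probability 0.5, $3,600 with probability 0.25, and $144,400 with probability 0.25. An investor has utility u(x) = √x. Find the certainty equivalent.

E[u] = 0.5·√90000 + 0.25·√3600 + 0.25·√144400 = 0.5·300 + 0.25·60 + 0.25·380 = 260
CE = (260)² = 67600

$67,600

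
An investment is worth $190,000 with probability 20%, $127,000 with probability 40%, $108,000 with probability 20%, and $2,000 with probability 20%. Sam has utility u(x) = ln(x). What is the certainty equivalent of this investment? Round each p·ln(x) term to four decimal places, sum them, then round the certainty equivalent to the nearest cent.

$58,104.59

E[u] = 0.2·ln(190000) + 0.4·ln(127000) + 0.2·ln(108000) + 0.2·ln(2000) = 2.4310 + 4.7008 + 2.3180 + 1.5202 = 10.9700
CE = e^10.9700 ≈ 58104.59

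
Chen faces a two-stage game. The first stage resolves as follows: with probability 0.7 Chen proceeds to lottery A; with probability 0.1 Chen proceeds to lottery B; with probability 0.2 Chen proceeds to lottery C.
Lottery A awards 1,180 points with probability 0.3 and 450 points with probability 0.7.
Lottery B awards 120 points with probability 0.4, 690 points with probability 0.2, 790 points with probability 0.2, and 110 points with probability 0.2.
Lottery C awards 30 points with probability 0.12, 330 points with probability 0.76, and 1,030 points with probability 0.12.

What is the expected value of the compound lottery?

EV(A) = 0.3 × 1180 + 0.7 × 450 = 354 + 315 = 669
EV(B) = 0.4 × 120 + 0.2 × 690 + 0.2 × 790 + 0.2 × 110 = 48 + 138 + 158 + 22 = 366
EV(C) = 0.12 × 30 + 0.76 × 330 + 0.12 × 1030 = 3.6 + 250.8 + 123.6 = 378
Overall = 0.7 × 669 + 0.1 × 366 + 0.2 × 378 = 468.3 + 36.6 + 75.6 = 580.5

580.5 points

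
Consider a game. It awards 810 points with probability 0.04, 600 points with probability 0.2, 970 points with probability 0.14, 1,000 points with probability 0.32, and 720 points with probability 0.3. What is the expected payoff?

824.2 points

EV = 0.04 × 810 + 0.2 × 600 + 0.14 × 970 + 0.32 × 1000 + 0.3 × 720 = 32.4 + 120 + 135.8 + 320 + 216 = 824.2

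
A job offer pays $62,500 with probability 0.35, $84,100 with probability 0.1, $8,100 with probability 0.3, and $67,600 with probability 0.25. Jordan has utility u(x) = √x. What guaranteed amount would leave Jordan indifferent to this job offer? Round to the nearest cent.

$43,472.25

E[u] = 0.35·√62500 + 0.1·√84100 + 0.3·√8100 + 0.25·√67600 = 0.35·250 + 0.1·290 + 0.3·90 + 0.25·260 = 208.5
CE = (208.5)² = 43472.25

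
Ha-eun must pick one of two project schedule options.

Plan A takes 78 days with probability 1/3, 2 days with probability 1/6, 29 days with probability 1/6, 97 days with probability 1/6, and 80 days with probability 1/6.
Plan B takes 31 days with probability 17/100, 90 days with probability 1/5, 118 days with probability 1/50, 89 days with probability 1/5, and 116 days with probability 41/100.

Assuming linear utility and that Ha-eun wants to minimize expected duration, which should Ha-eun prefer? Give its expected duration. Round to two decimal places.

Plan A = 1/3 × 78 + 1/6 × 2 + 1/6 × 29 + 1/6 × 97 + 1/6 × 80 = 26 + 0.3333 + 4.8333 + 16.1667 + 13.3333 = 60.6667
Plan B = 17/100 × 31 + 1/5 × 90 + 1/50 × 118 + 1/5 × 89 + 41/100 × 116 = 5.27 + 18 + 2.36 + 17.8 + 47.56 = 90.99

Plan A (60.67 days)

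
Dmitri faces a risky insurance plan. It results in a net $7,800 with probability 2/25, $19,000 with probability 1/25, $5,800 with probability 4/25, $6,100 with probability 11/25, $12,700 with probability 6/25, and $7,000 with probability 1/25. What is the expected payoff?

$8,324

EV = 2/25 × 7800 + 1/25 × 19000 + 4/25 × 5800 + 11/25 × 6100 + 6/25 × 12700 + 1/25 × 7000 = 624 + 760 + 928 + 2684 + 3048 + 280 = 8324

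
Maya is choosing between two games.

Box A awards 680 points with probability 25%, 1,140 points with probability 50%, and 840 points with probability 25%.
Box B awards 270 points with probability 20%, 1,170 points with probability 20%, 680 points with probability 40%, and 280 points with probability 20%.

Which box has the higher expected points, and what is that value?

Box A (950 points)

Box A = 0.25 × 680 + 0.5 × 1140 + 0.25 × 840 = 170 + 570 + 210 = 950
Box B = 0.2 × 270 + 0.2 × 1170 + 0.4 × 680 + 0.2 × 280 = 54 + 234 + 272 + 56 = 616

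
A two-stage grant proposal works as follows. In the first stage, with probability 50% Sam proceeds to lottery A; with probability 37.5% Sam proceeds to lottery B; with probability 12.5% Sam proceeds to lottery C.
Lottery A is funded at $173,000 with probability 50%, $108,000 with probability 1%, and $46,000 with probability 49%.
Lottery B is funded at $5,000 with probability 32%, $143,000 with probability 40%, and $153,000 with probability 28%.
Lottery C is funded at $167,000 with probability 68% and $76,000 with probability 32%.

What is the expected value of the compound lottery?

$110,410

EV(A) = 0.5 × 173000 + 0.01 × 108000 + 0.49 × 46000 = 86500 + 1080 + 22540 = 110120
EV(B) = 0.32 × 5000 + 0.4 × 143000 + 0.28 × 153000 = 1600 + 57200 + 42840 = 101640
EV(C) = 0.68 × 167000 + 0.32 × 76000 = 113560 + 24320 = 137880
Overall = 0.5 × 110120 + 0.375 × 101640 + 0.125 × 137880 = 55060 + 38115 + 17235 = 110410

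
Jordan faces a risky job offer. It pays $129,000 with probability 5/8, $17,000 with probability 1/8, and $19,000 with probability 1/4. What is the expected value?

$87,500

EV = 5/8 × 129000 + 1/8 × 17000 + 1/4 × 19000 = 80625 + 2125 + 4750 = 87500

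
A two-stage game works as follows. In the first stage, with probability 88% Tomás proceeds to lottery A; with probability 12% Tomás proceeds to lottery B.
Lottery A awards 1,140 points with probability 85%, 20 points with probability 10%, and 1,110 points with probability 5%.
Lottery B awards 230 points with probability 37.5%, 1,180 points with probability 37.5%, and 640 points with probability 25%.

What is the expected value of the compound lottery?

EV(A) = 0.85 × 1140 + 0.1 × 20 + 0.05 × 1110 = 969 + 2 + 55.5 = 1026.5
EV(B) = 0.375 × 230 + 0.375 × 1180 + 0.25 × 640 = 86.25 + 442.5 + 160 = 688.75
Overall = 0.88 × 1026.5 + 0.12 × 688.75 = 903.32 + 82.65 = 985.97

985.97 points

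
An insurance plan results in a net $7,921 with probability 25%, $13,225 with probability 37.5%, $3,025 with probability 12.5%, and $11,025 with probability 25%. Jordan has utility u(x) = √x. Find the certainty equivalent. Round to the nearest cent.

E[u] = 0.25·√7921 + 0.375·√13225 + 0.125·√3025 + 0.25·√11025 = 0.25·89 + 0.375·115 + 0.125·55 + 0.25·105 = 98.5
CE = (98.5)² = 9702.25

$9,702.25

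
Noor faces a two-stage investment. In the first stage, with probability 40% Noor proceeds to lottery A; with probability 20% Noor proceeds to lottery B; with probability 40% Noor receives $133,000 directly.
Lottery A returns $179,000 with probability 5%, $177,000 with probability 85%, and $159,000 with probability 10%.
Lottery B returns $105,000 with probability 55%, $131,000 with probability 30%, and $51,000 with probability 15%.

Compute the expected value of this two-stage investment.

$144,260

EV(A) = 0.05 × 179000 + 0.85 × 177000 + 0.1 × 159000 = 8950 + 150450 + 15900 = 175300
EV(B) = 0.55 × 105000 + 0.3 × 131000 + 0.15 × 51000 = 57750 + 39300 + 7650 = 104700
Branch C: 133000 (certain)
Overall = 0.4 × 175300 + 0.2 × 104700 + 0.4 × 133000 = 70120 + 20940 + 53200 = 144260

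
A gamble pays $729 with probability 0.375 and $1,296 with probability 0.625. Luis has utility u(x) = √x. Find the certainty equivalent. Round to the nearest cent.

E[u] = 0.375·√729 + 0.625·√1296 = 0.375·27 + 0.625·36 = 32.625
CE = (32.625)² = 1064.390625

$1,064.39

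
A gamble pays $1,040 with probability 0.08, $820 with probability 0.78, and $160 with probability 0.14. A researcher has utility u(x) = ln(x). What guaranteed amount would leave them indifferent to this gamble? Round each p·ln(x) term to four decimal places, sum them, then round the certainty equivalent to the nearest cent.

E[u] = 0.08·ln(1040) + 0.78·ln(820) + 0.14·ln(160) = 0.5558 + 5.2333 + 0.7105 = 6.4996
CE = e^6.4996 ≈ 664.88

$664.88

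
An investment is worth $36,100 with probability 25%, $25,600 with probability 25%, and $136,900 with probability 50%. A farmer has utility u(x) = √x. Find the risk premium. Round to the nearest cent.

E[u] = 0.25·√36100 + 0.25·√25600 + 0.5·√136900 = 0.25·190 + 0.25·160 + 0.5·370 = 272.5
CE = (272.5)² = 74256.25
Risk premium = EV − CE = 83875 − 74256.25 = 9618.75

$9,618.75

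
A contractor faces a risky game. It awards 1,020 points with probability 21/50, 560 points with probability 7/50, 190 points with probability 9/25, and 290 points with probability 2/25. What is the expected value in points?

EV = 21/50 × 1020 + 7/50 × 560 + 9/25 × 190 + 2/25 × 290 = 428.4 + 78.4 + 68.4 + 23.2 = 598.4

598.4 points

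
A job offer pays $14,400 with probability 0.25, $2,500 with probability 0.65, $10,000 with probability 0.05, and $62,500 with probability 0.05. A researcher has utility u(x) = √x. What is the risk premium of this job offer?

$2,450

E[u] = 0.25·√14400 + 0.65·√2500 + 0.05·√10000 + 0.05·√62500 = 0.25·120 + 0.65·50 + 0.05·100 + 0.05·250 = 80
CE = (80)² = 6400
Risk premium = EV − CE = 8850 − 6400 = 2450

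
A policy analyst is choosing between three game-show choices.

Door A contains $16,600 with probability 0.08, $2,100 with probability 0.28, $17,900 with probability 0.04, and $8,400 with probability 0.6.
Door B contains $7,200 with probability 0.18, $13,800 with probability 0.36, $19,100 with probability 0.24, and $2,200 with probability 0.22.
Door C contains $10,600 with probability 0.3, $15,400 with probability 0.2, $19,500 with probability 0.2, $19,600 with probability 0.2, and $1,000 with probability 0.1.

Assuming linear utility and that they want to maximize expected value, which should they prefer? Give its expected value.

Door C ($14,180)

Door A = 0.08 × 16600 + 0.28 × 2100 + 0.04 × 17900 + 0.6 × 8400 = 1328 + 588 + 716 + 5040 = 7672
Door B = 0.18 × 7200 + 0.36 × 13800 + 0.24 × 19100 + 0.22 × 2200 = 1296 + 4968 + 4584 + 484 = 11332
Door C = 0.3 × 10600 + 0.2 × 15400 + 0.2 × 19500 + 0.2 × 19600 + 0.1 × 1000 = 3180 + 3080 + 3900 + 3920 + 100 = 14180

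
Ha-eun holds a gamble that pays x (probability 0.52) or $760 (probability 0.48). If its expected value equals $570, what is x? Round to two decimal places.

0.52·x + 0.48·760 = 570
0.52·x = 570 − 364.8 = 205.2
x = 205.2 / 0.52 = 394.6154

x = $394.62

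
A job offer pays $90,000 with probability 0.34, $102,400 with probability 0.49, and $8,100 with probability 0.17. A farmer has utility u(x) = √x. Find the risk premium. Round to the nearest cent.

E[u] = 0.34·√90000 + 0.49·√102400 + 0.17·√8100 = 0.34·300 + 0.49·320 + 0.17·90 = 274.1
CE = (274.1)² = 75130.81
Risk premium = EV − CE = 82153 − 75130.81 = 7022.19

$7,022.19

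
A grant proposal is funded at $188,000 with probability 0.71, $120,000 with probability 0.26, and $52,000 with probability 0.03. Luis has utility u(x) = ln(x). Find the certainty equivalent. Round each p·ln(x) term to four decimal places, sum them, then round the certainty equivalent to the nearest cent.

$160,974.30

E[u] = 0.71·ln(188000) + 0.26·ln(120000) + 0.03·ln(52000) = 8.6224 + 3.0408 + 0.3258 = 11.9890
CE = e^11.9890 ≈ 160974.30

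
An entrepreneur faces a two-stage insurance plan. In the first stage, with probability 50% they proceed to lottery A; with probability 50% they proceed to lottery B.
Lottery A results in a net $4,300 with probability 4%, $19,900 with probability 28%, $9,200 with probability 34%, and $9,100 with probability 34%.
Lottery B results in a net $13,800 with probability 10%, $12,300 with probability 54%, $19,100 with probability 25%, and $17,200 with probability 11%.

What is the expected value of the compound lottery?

EV(A) = 0.04 × 4300 + 0.28 × 19900 + 0.34 × 9200 + 0.34 × 9100 = 172 + 5572 + 3128 + 3094 = 11966
EV(B) = 0.1 × 13800 + 0.54 × 12300 + 0.25 × 19100 + 0.11 × 17200 = 1380 + 6642 + 4775 + 1892 = 14689
Overall = 0.5 × 11966 + 0.5 × 14689 = 5983 + 7344.5 = 13327.5

$13,327.50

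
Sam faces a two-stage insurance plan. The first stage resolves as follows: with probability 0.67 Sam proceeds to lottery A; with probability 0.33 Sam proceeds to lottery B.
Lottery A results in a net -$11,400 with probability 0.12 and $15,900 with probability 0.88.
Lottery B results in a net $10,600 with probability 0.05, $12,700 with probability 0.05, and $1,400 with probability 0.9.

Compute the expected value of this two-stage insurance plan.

EV(A) = 0.12 × (-11400) + 0.88 × 15900 = -1368 + 13992 = 12624
EV(B) = 0.05 × 10600 + 0.05 × 12700 + 0.9 × 1400 = 530 + 635 + 1260 = 2425
Overall = 0.67 × 12624 + 0.33 × 2425 = 8458.08 + 800.25 = 9258.33

$9,258.33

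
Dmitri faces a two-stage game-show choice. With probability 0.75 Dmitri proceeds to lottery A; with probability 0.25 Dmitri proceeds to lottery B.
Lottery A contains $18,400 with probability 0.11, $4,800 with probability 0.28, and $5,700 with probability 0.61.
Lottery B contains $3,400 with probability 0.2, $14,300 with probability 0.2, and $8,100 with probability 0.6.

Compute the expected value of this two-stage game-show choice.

$7,233.75

EV(A) = 0.11 × 18400 + 0.28 × 4800 + 0.61 × 5700 = 2024 + 1344 + 3477 = 6845
EV(B) = 0.2 × 3400 + 0.2 × 14300 + 0.6 × 8100 = 680 + 2860 + 4860 = 8400
Overall = 0.75 × 6845 + 0.25 × 8400 = 5133.75 + 2100 = 7233.75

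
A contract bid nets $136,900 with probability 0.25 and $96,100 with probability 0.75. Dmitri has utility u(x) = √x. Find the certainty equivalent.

$105,625

E[u] = 0.25·√136900 + 0.75·√96100 = 0.25·370 + 0.75·310 = 325
CE = (325)² = 105625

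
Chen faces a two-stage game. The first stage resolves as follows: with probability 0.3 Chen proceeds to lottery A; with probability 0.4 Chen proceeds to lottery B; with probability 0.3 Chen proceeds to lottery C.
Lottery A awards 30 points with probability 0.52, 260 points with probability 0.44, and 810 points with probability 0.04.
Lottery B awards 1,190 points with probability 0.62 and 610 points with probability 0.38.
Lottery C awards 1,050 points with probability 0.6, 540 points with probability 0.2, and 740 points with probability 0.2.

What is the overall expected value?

EV(A) = 0.52 × 30 + 0.44 × 260 + 0.04 × 810 = 15.6 + 114.4 + 32.4 = 162.4
EV(B) = 0.62 × 1190 + 0.38 × 610 = 737.8 + 231.8 = 969.6
EV(C) = 0.6 × 1050 + 0.2 × 540 + 0.2 × 740 = 630 + 108 + 148 = 886
Overall = 0.3 × 162.4 + 0.4 × 969.6 + 0.3 × 886 = 48.72 + 387.84 + 265.8 = 702.36

702.36 points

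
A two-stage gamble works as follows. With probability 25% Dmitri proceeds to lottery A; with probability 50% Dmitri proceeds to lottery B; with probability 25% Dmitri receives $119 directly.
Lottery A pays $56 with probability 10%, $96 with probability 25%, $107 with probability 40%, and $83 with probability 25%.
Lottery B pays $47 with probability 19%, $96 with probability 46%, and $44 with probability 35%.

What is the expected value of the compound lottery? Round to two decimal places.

EV(A) = 0.1 × 56 + 0.25 × 96 + 0.4 × 107 + 0.25 × 83 = 5.6 + 24 + 42.8 + 20.75 = 93.15
EV(B) = 0.19 × 47 + 0.46 × 96 + 0.35 × 44 = 8.93 + 44.16 + 15.4 = 68.49
Branch C: 119 (certain)
Overall = 0.25 × 93.15 + 0.5 × 68.49 + 0.25 × 119 = 23.2875 + 34.245 + 29.75 = 87.2825

$87.28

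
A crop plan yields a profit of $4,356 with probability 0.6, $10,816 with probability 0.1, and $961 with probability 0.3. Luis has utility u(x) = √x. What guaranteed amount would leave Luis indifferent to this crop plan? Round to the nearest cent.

E[u] = 0.6·√4356 + 0.1·√10816 + 0.3·√961 = 0.6·66 + 0.1·104 + 0.3·31 = 59.3
CE = (59.3)² = 3516.49

$3,516.49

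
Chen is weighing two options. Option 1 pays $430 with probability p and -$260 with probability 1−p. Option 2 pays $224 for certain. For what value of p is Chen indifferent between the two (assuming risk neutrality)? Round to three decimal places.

p·430 + (1−p)·(-260) = 224
690p − 260 = 224
p = (224 + 260) / 690

p = 0.701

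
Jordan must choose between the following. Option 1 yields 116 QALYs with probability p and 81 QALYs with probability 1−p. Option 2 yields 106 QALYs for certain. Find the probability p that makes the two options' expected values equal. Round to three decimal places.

p·116 + (1−p)·81 = 106
35p + 81 = 106
p = (106 − 81) / 35

p = 0.714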